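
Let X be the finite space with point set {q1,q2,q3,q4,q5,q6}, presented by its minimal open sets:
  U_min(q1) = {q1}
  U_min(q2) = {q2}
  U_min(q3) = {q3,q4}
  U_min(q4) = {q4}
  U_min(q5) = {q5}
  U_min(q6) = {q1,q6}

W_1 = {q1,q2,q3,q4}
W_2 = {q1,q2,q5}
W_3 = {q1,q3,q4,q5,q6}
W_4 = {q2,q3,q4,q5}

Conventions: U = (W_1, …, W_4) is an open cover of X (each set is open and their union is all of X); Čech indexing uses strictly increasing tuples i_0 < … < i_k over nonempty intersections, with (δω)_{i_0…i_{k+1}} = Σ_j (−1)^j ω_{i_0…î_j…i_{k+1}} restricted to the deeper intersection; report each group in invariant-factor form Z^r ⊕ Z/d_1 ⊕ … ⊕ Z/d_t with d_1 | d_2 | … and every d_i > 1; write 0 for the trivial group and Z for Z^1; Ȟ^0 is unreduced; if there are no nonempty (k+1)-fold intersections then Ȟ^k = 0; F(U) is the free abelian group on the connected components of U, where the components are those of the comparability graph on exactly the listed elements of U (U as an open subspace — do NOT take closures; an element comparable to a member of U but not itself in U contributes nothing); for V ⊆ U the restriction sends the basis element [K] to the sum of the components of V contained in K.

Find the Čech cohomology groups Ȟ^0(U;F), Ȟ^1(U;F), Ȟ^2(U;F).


Ȟ^0 ≅ Z^4, Ȟ^1 ≅ 0, Ȟ^2 ≅ 0

intersection data:
  W12={q1,q2} W13={q1,q3,q4} W14={q2,q3,q4} W23={q1,q5} W24={q2,q5} W34={q3,q4,q5}
  W123={q1} W124={q2} W134={q3,q4} W234={q5}
components per intersection:
  W1: {q1} {q2} {q3,q4}
  W2: {q1} {q2} {q5}
  W3: {q1,q6} {q3,q4} {q5}
  W4: {q2} {q3,q4} {q5}
  W12: {q1} {q2}
  W13: {q1} {q3,q4}
  W14: {q2} {q3,q4}
  W23: {q1} {q5}
  W24: {q2} {q5}
  W34: {q3,q4} {q5}
  W123: {q1}
  W124: {q2}
  W134: {q3,q4}
  W234: {q5}
C dims 12,12,4; δ0: rk 8, SNF 1^8; δ1: rk 4, SNF 1^4
Ȟ^0 = (12 − 8) − 0 = 4, so Ȟ^0 ≅ Z^4
Ȟ^1 = (12 − 4) − 8 = 0, so Ȟ^1 ≅ 0
Ȟ^2 = (4 − 0) − 4 = 0, so Ȟ^2 ≅ 0


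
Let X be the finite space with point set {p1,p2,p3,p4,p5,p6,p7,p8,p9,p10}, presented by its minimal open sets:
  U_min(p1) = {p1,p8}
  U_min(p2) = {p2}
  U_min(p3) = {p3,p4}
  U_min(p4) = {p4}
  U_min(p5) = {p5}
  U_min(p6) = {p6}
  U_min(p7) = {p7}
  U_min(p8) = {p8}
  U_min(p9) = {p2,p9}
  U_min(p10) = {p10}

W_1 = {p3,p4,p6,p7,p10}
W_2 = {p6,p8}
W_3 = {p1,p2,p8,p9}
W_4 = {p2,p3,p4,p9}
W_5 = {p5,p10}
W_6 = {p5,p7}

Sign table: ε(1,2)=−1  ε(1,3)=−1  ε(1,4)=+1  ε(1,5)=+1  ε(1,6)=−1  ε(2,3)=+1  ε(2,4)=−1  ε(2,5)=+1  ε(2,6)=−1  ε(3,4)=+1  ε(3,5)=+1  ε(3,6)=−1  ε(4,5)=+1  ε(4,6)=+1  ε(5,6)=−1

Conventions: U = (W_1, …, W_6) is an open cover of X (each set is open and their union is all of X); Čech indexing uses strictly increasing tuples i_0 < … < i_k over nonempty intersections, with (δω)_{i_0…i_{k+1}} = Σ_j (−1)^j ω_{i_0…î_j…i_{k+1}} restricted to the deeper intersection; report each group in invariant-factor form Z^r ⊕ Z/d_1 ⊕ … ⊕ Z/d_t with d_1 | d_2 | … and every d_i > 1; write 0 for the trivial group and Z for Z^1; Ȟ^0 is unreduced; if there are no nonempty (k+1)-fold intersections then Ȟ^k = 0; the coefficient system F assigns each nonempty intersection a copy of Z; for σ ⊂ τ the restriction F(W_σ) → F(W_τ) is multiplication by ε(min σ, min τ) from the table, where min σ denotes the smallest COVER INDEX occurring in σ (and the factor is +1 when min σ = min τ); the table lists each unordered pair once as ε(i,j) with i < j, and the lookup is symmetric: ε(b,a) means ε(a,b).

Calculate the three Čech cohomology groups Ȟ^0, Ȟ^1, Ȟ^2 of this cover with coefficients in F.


nerve simplices:
  W12={p6} W14={p3,p4} W15={p10} W16={p7} W23={p8} W34={p2,p9} W56={p5}
C dims 6,7; δ0: rk 6, SNF 1^5·2
degree 0: 6−6−0 = 0 → Ȟ^0 ≅ 0
degree 1: 7−0−6 = 1 plus torsion [2] → Ȟ^1 ≅ Z ⊕ Z/2
degree 2: 0−0−0 = 0 → Ȟ^2 ≅ 0

Ȟ^0 = 0, Ȟ^1 = Z ⊕ Z/2 and Ȟ^2 = 0


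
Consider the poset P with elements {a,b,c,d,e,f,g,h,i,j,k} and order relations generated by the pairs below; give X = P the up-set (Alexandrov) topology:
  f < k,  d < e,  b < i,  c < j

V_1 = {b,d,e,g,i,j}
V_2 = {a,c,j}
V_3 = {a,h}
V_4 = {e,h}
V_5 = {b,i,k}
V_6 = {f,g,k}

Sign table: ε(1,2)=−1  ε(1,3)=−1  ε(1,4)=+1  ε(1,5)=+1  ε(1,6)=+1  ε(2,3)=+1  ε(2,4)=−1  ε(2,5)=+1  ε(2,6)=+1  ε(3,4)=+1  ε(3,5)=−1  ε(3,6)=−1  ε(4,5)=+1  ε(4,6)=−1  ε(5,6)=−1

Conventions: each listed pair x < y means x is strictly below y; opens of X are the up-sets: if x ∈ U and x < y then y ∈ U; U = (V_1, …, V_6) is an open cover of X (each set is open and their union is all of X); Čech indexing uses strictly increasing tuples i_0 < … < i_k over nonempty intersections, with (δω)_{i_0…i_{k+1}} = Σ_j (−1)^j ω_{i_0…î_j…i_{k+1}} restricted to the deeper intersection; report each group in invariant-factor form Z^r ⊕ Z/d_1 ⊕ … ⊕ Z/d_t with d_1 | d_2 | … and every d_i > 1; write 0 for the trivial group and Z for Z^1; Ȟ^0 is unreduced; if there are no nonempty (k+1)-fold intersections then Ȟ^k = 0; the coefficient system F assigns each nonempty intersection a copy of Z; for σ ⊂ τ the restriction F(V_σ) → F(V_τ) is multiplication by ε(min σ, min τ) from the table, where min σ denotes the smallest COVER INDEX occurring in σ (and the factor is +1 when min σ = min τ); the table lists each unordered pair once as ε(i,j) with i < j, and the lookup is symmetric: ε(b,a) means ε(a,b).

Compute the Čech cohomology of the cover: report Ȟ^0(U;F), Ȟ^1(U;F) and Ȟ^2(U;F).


Ȟ^0 = 0,  Ȟ^1 = Z ⊕ Z/2,  Ȟ^2 = 0

nerve simplices:
  V12={j} V14={e} V15={b,i} V16={g} V23={a} V34={h} V56={k}
C dims 6,7; δ0: rk 6, SNF 1^5·2
degree 0: 6−6−0 = 0 → Ȟ^0 ≅ 0
degree 1: 7−0−6 = 1 plus torsion [2] → Ȟ^1 ≅ Z ⊕ Z/2
degree 2: 0−0−0 = 0 → Ȟ^2 ≅ 0


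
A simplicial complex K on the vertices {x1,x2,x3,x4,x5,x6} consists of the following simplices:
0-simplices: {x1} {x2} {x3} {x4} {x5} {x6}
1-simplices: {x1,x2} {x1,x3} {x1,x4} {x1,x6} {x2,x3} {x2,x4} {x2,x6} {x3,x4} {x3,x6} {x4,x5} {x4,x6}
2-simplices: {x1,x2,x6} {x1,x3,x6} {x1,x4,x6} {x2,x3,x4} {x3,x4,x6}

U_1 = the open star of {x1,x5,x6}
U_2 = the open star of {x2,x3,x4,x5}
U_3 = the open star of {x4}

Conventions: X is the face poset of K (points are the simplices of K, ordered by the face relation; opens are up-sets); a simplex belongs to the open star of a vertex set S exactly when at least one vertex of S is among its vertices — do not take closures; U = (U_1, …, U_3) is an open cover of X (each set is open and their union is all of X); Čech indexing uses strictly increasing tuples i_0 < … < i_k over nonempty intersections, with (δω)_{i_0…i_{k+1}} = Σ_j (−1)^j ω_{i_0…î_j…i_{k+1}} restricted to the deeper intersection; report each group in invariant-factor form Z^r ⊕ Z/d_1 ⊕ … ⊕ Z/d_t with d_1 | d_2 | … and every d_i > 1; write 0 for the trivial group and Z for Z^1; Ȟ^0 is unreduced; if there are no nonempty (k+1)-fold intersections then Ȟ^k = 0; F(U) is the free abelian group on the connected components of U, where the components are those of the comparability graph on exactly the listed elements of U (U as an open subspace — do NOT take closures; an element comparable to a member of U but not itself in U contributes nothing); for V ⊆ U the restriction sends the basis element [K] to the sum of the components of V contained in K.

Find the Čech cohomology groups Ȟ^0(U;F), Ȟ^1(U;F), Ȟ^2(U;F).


nonempty intersections:
  U1={{x1},{x5},{x6},{x1,x2},{x1,x3},{x1,x4},{x1,x6},{x2,x6},{x3,x6},{x4,x5},{x4,x6},{x1,x2,x6},{x1,x3,x6},{x1,x4,x6},{x3,x4,x6}} U2={{x2},{x3},{x4},{x5},{x1,x2},{x1,x3},{x1,x4},{x2,x3},{x2,x4},{x2,x6},{x3,x4},{x3,x6},{x4,x5},{x4,x6},{x1,x2,x6},{x1,x3,x6},{x1,x4,x6},{x2,x3,x4},{x3,x4,x6}} U3={{x4},{x1,x4},{x2,x4},{x3,x4},{x4,x5},{x4,x6},{x1,x4,x6},{x2,x3,x4},{x3,x4,x6}}
  U12={{x5},{x1,x2},{x1,x3},{x1,x4},{x2,x6},{x3,x6},{x4,x5},{x4,x6},{x1,x2,x6},{x1,x3,x6},{x1,x4,x6},{x3,x4,x6}} U13={{x1,x4},{x4,x5},{x4,x6},{x1,x4,x6},{x3,x4,x6}} U23={{x4},{x1,x4},{x2,x4},{x3,x4},{x4,x5},{x4,x6},{x1,x4,x6},{x2,x3,x4},{x3,x4,x6}}
  U123={{x1,x4},{x4,x5},{x4,x6},{x1,x4,x6},{x3,x4,x6}}
components per intersection:
  U1: {{x1},{x6},{x1,x2},{x1,x3},{x1,x4},{x1,x6},{x2,x6},{x3,x6},{x4,x6},{x1,x2,x6},{x1,x3,x6},{x1,x4,x6},{x3,x4,x6}} {{x5},{x4,x5}}
  U2: {{x2},{x3},{x4},{x5},{x1,x2},{x1,x3},{x1,x4},{x2,x3},{x2,x4},{x2,x6},{x3,x4},{x3,x6},{x4,x5},{x4,x6},{x1,x2,x6},{x1,x3,x6},{x1,x4,x6},{x2,x3,x4},{x3,x4,x6}}
  U3: {{x4},{x1,x4},{x2,x4},{x3,x4},{x4,x5},{x4,x6},{x1,x4,x6},{x2,x3,x4},{x3,x4,x6}}
  U12: {{x5},{x4,x5}} {{x1,x2},{x2,x6},{x1,x2,x6}} {{x1,x3},{x1,x4},{x3,x6},{x4,x6},{x1,x3,x6},{x1,x4,x6},{x3,x4,x6}}
  U13: {{x1,x4},{x4,x6},{x1,x4,x6},{x3,x4,x6}} {{x4,x5}}
  U23: {{x4},{x1,x4},{x2,x4},{x3,x4},{x4,x5},{x4,x6},{x1,x4,x6},{x2,x3,x4},{x3,x4,x6}}
  U123: {{x1,x4},{x4,x6},{x1,x4,x6},{x3,x4,x6}} {{x4,x5}}
C dims 4,6,2; δ0: rk 3, SNF 1^3; δ1: rk 2, SNF 1^2
Ȟ^0: (4−3)−0=1 ⇒ Z
Ȟ^1: (6−2)−3=1 ⇒ Z
Ȟ^2: (2−0)−2=0 ⇒ 0

Ȟ^0 = Z; Ȟ^1 = Z; Ȟ^2 = 0


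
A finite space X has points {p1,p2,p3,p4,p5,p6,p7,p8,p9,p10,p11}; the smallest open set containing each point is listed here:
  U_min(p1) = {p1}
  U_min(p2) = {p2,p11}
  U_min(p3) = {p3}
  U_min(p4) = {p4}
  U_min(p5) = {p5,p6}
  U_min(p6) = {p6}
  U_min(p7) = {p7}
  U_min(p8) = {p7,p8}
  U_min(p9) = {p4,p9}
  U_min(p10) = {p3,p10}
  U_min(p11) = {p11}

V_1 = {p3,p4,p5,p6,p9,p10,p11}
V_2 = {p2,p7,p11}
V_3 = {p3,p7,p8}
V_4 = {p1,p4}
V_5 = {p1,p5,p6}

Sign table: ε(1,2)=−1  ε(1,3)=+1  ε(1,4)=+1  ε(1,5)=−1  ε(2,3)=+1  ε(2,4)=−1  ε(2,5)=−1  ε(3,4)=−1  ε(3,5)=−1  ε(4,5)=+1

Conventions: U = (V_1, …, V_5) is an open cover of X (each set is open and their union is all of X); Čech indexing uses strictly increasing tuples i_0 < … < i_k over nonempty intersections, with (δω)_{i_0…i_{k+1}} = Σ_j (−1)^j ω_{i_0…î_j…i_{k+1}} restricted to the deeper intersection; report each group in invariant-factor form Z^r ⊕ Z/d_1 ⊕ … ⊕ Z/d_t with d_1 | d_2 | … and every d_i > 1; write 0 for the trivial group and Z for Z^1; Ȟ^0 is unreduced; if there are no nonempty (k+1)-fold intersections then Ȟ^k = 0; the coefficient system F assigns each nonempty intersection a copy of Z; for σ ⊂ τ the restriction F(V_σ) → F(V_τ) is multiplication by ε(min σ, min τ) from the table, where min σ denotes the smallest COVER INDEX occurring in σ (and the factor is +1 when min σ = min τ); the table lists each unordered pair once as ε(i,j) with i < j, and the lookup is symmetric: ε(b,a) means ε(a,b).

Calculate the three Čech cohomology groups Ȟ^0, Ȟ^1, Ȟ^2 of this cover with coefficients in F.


cover nerve:
  V12={p11} V13={p3} V14={p4} V15={p5,p6} V23={p7} V45={p1}
C dims 5,6; δ0: rk 5, SNF 1^4·2
Ȟ^0: (5−5)−0=0 ⇒ 0
Ȟ^1: (6−0)−5=1 plus torsion [2] ⇒ Z ⊕ Z/2
Ȟ^2: (0−0)−0=0 ⇒ 0

Ȟ^0 ≅ 0, Ȟ^1 ≅ Z ⊕ Z/2 and Ȟ^2 ≅ 0


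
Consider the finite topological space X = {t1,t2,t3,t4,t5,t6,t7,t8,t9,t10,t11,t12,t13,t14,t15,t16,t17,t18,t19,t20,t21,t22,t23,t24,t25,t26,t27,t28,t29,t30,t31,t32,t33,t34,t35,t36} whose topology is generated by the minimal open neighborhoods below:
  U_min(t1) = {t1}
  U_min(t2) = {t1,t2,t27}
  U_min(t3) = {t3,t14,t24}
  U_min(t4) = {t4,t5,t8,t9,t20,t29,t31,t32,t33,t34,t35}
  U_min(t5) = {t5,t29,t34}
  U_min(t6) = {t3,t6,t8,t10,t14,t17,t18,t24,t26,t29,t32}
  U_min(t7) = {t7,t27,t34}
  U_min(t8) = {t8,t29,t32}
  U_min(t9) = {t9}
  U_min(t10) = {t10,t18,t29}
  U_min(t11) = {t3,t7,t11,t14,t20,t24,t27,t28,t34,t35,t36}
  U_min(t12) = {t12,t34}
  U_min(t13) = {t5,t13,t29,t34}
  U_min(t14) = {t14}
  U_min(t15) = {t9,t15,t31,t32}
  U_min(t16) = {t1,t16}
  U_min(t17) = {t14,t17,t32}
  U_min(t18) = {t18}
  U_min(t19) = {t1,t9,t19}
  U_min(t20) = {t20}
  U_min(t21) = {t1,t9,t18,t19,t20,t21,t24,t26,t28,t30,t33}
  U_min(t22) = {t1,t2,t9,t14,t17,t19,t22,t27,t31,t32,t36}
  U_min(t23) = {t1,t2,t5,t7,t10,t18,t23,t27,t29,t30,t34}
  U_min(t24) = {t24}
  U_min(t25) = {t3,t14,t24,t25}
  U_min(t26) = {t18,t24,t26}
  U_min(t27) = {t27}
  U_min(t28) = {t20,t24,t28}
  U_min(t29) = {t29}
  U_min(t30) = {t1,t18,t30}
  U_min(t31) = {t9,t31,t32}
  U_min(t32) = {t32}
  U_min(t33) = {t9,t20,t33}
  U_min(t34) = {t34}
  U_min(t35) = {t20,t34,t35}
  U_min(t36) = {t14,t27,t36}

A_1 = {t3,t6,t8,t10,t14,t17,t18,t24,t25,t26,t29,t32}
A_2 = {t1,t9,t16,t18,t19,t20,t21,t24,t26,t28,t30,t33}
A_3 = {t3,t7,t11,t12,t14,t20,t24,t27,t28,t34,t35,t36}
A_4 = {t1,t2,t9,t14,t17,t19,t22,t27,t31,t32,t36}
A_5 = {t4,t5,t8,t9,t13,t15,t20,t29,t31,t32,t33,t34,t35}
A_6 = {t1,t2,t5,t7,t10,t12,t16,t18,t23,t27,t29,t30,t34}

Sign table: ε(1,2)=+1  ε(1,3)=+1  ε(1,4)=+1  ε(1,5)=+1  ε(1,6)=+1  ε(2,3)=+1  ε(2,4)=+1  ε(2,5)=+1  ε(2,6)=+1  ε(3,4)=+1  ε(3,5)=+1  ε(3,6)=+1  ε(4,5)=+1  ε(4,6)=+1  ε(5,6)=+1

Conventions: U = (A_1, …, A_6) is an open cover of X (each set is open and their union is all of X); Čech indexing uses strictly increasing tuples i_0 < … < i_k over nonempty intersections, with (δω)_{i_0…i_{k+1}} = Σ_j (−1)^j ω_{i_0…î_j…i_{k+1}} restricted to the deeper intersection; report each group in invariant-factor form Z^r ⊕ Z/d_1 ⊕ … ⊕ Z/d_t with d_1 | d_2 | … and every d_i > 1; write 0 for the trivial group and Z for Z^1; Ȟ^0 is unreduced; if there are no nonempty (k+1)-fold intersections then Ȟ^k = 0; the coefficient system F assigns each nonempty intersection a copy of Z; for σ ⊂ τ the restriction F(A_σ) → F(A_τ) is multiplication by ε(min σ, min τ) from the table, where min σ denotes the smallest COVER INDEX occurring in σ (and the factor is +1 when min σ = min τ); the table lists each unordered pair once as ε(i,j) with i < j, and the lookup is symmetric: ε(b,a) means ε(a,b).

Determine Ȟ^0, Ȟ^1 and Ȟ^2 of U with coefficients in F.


Ȟ^0(U;F) ≅ Z, Ȟ^1(U;F) ≅ 0 and Ȟ^2(U;F) ≅ Z/2

nerve simplices:
  A12={t18,t24,t26} A13={t3,t14,t24} A14={t14,t17,t32} A15={t8,t29,t32} A16={t10,t18,t29} A23={t20,t24,t28} A24={t1,t9,t19} A25={t9,t20,t33} A26={t1,t16,t18,t30} A34={t14,t27,t36} A35={t20,t34,t35} A36={t7,t12,t27,t34} A45={t9,t31,t32} A46={t1,t2,t27} A56={t5,t29,t34}
  A123={t24} A126={t18} A134={t14} A145={t32} A156={t29} A235={t20} A245={t9} A246={t1} A346={t27} A356={t34}
C dims 6,15,10; δ0: rk 5, SNF 1^5; δ1: rk 10, SNF 1^9·2
degree 0: 6−5−0 = 1 → Ȟ^0 ≅ Z
degree 1: 15−10−5 = 0 → Ȟ^1 ≅ 0
degree 2: 10−0−10 = 0 plus torsion [2] → Ȟ^2 ≅ Z/2


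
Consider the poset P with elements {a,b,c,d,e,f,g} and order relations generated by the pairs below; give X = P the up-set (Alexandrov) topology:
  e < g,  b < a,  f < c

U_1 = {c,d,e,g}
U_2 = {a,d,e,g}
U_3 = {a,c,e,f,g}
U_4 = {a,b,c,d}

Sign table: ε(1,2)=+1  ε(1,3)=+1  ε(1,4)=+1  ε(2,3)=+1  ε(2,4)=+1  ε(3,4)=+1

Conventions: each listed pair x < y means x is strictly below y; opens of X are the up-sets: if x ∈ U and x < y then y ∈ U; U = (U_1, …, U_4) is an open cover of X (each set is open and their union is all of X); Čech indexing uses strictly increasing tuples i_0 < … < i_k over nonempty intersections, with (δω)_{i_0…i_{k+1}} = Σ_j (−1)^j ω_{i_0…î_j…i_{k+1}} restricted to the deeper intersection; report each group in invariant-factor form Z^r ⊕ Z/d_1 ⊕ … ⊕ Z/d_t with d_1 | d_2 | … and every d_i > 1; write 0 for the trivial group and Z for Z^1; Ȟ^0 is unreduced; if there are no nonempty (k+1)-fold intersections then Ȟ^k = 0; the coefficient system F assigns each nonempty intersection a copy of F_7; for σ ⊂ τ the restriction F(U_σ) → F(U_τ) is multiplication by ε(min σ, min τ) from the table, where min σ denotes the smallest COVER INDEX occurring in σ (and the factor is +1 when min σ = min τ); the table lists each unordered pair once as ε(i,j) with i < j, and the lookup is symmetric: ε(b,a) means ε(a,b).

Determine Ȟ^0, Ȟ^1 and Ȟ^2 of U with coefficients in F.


Ȟ^0 = Z/7, Ȟ^1 = 0, Ȟ^2 = Z/7

cover nerve:
  U12={d,e,g} U13={c,e,g} U14={c,d} U23={a,e,g} U24={a,d} U34={a,c}
  U123={e,g} U124={d} U134={c} U234={a}
C dims 4,6,4; δ0: rk_F7 3; δ1: rk_F7 3
Ȟ^0: (4−3)−0=1 ⇒ Z/7
Ȟ^1: (6−3)−3=0 ⇒ 0
Ȟ^2: (4−0)−3=1 ⇒ Z/7


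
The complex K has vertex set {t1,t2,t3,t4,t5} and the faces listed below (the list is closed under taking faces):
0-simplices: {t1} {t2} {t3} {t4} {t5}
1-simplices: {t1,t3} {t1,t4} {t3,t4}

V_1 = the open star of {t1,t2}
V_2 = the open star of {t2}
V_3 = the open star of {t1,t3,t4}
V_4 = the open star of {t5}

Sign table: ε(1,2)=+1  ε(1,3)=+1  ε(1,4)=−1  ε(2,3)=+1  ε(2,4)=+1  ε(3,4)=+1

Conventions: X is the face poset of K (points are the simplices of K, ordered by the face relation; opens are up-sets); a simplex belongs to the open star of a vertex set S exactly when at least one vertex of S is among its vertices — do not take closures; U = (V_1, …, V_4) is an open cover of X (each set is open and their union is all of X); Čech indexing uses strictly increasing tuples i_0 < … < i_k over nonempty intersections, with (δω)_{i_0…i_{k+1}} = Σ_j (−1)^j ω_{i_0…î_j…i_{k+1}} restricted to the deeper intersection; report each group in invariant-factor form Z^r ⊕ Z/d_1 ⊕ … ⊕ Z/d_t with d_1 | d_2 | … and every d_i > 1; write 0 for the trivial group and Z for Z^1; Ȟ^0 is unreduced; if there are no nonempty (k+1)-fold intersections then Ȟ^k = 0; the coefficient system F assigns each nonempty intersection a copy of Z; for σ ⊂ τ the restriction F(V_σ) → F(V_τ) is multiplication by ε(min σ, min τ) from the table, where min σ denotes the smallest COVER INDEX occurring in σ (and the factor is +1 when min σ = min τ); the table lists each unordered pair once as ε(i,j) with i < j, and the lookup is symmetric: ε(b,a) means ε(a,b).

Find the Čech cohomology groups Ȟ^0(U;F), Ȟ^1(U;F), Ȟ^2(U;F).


nerve simplices:
  V1={{t1},{t2},{t1,t3},{t1,t4}} V2={{t2}} V3={{t1},{t3},{t4},{t1,t3},{t1,t4},{t3,t4}} V4={{t5}}
  V12={{t2}} V13={{t1},{t1,t3},{t1,t4}}
C dims 4,2; δ0: rk 2, SNF 1^2
degree 0: 4−2−0 = 2 → Ȟ^0 ≅ Z^2
degree 1: 2−0−2 = 0 → Ȟ^1 ≅ 0
degree 2: 0−0−0 = 0 → Ȟ^2 ≅ 0

Ȟ^0 = Z^2, Ȟ^1 = 0 and Ȟ^2 = 0


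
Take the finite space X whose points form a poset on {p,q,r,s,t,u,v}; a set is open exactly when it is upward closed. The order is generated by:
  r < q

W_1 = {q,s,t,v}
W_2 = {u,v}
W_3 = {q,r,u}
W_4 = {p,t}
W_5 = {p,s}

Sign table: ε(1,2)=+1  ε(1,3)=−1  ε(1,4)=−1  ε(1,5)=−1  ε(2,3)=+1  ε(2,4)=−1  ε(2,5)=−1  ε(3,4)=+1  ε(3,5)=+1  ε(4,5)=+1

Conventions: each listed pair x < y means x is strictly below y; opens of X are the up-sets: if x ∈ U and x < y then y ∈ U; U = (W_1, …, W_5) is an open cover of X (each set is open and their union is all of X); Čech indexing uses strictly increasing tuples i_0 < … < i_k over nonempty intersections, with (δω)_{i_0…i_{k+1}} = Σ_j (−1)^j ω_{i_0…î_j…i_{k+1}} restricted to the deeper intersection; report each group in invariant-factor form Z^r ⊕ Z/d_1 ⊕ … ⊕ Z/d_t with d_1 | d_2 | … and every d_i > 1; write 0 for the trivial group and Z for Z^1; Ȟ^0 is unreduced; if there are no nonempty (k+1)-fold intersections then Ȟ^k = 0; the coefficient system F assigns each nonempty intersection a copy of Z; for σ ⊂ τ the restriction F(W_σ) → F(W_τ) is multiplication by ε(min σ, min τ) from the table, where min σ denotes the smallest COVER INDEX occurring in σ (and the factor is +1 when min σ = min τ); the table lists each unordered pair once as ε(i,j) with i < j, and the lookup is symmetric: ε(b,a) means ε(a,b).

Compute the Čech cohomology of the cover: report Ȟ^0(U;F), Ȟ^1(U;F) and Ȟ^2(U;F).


Ȟ^0(U;F) ≅ 0,  Ȟ^1(U;F) ≅ Z ⊕ Z/2,  Ȟ^2(U;F) ≅ 0

intersection data:
  W12={v} W13={q} W14={t} W15={s} W23={u} W45={p}
C dims 5,6; δ0: rk 5, SNF 1^4·2
Ȟ^0 = (5 − 5) − 0 = 0, so Ȟ^0 ≅ 0
Ȟ^1 = (6 − 0) − 5 = 1 plus torsion [2], so Ȟ^1 ≅ Z ⊕ Z/2
Ȟ^2 = (0 − 0) − 0 = 0, so Ȟ^2 ≅ 0


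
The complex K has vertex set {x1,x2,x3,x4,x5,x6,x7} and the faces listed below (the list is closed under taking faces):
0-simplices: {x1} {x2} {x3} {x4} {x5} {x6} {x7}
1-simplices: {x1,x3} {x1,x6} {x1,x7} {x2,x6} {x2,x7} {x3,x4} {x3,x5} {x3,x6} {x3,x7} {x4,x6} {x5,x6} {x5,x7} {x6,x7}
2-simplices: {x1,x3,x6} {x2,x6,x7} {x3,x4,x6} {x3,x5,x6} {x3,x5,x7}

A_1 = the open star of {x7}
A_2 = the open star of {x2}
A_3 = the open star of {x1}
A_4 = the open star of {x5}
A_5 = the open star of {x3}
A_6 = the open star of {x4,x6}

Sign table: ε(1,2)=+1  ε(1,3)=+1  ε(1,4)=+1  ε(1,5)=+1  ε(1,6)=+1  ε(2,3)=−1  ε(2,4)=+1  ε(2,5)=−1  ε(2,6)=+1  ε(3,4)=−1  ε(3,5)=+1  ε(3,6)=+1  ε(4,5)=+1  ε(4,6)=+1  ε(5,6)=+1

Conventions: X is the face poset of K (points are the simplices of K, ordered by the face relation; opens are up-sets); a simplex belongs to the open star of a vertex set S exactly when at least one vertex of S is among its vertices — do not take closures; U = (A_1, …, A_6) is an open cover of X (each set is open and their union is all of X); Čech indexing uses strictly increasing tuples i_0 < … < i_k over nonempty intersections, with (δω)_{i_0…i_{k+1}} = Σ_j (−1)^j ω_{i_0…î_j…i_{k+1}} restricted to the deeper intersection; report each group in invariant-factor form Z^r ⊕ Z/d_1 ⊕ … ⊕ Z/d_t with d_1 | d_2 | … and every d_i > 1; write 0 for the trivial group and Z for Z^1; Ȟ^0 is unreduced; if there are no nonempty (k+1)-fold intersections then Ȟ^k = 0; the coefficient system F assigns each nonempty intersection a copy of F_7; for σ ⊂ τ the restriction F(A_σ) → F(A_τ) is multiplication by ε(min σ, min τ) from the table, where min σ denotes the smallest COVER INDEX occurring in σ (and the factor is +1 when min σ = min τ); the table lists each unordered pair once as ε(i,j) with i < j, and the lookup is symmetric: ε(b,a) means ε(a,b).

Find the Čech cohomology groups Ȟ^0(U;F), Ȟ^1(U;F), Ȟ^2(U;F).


nonempty overlaps:
  A1={{x7},{x1,x7},{x2,x7},{x3,x7},{x5,x7},{x6,x7},{x2,x6,x7},{x3,x5,x7}} A2={{x2},{x2,x6},{x2,x7},{x2,x6,x7}} A3={{x1},{x1,x3},{x1,x6},{x1,x7},{x1,x3,x6}} A4={{x5},{x3,x5},{x5,x6},{x5,x7},{x3,x5,x6},{x3,x5,x7}} A5={{x3},{x1,x3},{x3,x4},{x3,x5},{x3,x6},{x3,x7},{x1,x3,x6},{x3,x4,x6},{x3,x5,x6},{x3,x5,x7}} A6={{x4},{x6},{x1,x6},{x2,x6},{x3,x4},{x3,x6},{x4,x6},{x5,x6},{x6,x7},{x1,x3,x6},{x2,x6,x7},{x3,x4,x6},{x3,x5,x6}}
  A12={{x2,x7},{x2,x6,x7}} A13={{x1,x7}} A14={{x5,x7},{x3,x5,x7}} A15={{x3,x7},{x3,x5,x7}} A16={{x6,x7},{x2,x6,x7}} A26={{x2,x6},{x2,x6,x7}} A35={{x1,x3},{x1,x3,x6}} A36={{x1,x6},{x1,x3,x6}} A45={{x3,x5},{x3,x5,x6},{x3,x5,x7}} A46={{x5,x6},{x3,x5,x6}} A56={{x3,x4},{x3,x6},{x1,x3,x6},{x3,x4,x6},{x3,x5,x6}}
  A126={{x2,x6,x7}} A145={{x3,x5,x7}} A356={{x1,x3,x6}} A456={{x3,x5,x6}}
C dims 6,11,4; δ0: rk_F7 5; δ1: rk_F7 4
degree 0: 6−5−0 = 1 → Ȟ^0 ≅ Z/7
degree 1: 11−4−5 = 2 → Ȟ^1 ≅ Z/7 ⊕ Z/7
degree 2: 4−0−4 = 0 → Ȟ^2 ≅ 0

Ȟ^0 = Z/7, Ȟ^1 = Z/7 ⊕ Z/7, Ȟ^2 = 0


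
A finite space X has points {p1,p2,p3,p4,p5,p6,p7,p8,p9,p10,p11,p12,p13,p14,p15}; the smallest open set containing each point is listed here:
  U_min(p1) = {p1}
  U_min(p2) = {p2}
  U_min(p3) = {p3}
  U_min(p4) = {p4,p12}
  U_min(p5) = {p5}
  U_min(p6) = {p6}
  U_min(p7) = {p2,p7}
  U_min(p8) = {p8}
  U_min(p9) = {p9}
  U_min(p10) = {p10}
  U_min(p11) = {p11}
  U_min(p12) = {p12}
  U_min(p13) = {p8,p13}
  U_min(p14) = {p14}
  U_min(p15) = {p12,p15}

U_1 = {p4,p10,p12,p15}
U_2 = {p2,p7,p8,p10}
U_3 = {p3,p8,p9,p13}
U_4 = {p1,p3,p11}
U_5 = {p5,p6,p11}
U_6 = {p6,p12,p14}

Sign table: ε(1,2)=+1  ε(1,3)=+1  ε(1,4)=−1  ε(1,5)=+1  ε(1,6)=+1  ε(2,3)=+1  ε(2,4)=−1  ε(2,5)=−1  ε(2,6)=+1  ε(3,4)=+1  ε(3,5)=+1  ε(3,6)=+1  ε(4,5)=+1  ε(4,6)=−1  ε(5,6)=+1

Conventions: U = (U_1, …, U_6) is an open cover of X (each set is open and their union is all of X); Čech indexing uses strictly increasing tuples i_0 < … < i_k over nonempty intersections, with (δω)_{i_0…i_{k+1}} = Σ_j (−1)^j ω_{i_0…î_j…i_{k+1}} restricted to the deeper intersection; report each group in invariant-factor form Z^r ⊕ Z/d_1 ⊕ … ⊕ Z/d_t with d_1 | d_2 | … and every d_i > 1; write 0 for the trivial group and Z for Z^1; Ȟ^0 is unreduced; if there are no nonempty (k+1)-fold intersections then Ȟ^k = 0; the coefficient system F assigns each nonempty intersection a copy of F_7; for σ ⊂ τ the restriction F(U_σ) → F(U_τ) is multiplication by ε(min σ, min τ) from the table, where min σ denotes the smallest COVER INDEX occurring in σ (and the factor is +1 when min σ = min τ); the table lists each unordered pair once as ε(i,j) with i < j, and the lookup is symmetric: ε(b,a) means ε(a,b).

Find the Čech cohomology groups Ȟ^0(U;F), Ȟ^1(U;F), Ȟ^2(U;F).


nerve of the cover:
  U12={p10} U16={p12} U23={p8} U34={p3} U45={p11} U56={p6}
C dims 6,6; δ0: rk_F7 5
Ȟ^0 = (6 − 5) − 0 = 1, so Ȟ^0 ≅ Z/7
Ȟ^1 = (6 − 0) − 5 = 1, so Ȟ^1 ≅ Z/7
Ȟ^2 = (0 − 0) − 0 = 0, so Ȟ^2 ≅ 0

Ȟ^0 ≅ Z/7,  Ȟ^1 ≅ Z/7,  Ȟ^2 ≅ 0


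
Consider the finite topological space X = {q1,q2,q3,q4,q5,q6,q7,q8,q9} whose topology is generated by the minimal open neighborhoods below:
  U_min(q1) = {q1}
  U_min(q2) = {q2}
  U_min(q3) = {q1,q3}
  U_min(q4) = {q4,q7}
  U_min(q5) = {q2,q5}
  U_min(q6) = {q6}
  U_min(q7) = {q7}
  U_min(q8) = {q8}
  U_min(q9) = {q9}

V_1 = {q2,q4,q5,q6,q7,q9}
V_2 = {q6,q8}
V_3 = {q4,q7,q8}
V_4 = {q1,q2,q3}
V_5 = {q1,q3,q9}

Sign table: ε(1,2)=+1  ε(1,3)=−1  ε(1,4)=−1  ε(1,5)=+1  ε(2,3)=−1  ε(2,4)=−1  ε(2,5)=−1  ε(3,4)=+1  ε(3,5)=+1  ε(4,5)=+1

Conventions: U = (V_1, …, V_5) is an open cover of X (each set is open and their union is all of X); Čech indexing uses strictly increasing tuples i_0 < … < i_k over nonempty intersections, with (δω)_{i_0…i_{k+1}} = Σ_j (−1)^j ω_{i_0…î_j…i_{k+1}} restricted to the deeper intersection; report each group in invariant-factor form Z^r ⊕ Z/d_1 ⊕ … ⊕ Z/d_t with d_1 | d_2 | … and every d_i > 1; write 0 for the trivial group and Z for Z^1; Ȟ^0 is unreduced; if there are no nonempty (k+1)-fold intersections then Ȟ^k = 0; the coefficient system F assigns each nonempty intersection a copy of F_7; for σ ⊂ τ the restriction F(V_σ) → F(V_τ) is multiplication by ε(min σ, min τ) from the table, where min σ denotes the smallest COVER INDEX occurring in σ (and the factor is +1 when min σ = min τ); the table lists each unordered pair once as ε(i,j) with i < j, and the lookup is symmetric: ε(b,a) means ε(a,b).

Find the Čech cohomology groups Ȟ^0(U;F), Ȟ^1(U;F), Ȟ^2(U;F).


cover nerve:
  V12={q6} V13={q4,q7} V14={q2} V15={q9} V23={q8} V45={q1,q3}
C dims 5,6; δ0: rk_F7 5
Ȟ^0: (5−5)−0=0 ⇒ 0
Ȟ^1: (6−0)−5=1 ⇒ Z/7
Ȟ^2: (0−0)−0=0 ⇒ 0

Ȟ^0 ≅ 0, Ȟ^1 ≅ Z/7, Ȟ^2 ≅ 0


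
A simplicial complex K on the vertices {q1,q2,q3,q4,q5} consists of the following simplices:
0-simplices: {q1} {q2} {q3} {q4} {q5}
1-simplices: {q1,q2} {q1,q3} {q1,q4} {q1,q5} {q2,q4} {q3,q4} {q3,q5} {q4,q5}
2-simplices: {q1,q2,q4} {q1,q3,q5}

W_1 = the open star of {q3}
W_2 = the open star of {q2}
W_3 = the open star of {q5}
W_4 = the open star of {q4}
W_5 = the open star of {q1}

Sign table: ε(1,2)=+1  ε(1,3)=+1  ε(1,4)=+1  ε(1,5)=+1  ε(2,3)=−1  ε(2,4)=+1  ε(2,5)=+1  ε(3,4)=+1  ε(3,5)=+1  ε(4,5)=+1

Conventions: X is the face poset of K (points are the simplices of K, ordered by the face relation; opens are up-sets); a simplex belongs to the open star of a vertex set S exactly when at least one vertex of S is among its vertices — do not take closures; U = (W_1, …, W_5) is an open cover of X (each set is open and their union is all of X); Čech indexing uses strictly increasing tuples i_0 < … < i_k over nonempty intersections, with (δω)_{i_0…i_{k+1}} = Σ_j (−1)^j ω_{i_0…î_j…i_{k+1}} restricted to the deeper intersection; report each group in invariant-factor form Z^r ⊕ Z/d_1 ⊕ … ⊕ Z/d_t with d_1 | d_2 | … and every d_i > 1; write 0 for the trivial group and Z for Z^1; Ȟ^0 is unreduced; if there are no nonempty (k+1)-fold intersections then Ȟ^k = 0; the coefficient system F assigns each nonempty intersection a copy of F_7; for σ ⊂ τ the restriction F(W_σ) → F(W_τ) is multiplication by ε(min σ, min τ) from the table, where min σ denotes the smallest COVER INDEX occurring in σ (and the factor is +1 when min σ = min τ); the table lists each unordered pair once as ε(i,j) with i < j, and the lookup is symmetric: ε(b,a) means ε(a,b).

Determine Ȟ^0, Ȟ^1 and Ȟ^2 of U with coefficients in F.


intersection data:
  W1={{q3},{q1,q3},{q3,q4},{q3,q5},{q1,q3,q5}} W2={{q2},{q1,q2},{q2,q4},{q1,q2,q4}} W3={{q5},{q1,q5},{q3,q5},{q4,q5},{q1,q3,q5}} W4={{q4},{q1,q4},{q2,q4},{q3,q4},{q4,q5},{q1,q2,q4}} W5={{q1},{q1,q2},{q1,q3},{q1,q4},{q1,q5},{q1,q2,q4},{q1,q3,q5}}
  W13={{q3,q5},{q1,q3,q5}} W14={{q3,q4}} W15={{q1,q3},{q1,q3,q5}} W24={{q2,q4},{q1,q2,q4}} W25={{q1,q2},{q1,q2,q4}} W34={{q4,q5}} W35={{q1,q5},{q1,q3,q5}} W45={{q1,q4},{q1,q2,q4}}
  W135={{q1,q3,q5}} W245={{q1,q2,q4}}
C dims 5,8,2; δ0: rk_F7 4; δ1: rk_F7 2
Ȟ^0 = (5 − 4) − 0 = 1, so Ȟ^0 ≅ Z/7
Ȟ^1 = (8 − 2) − 4 = 2, so Ȟ^1 ≅ Z/7 ⊕ Z/7
Ȟ^2 = (2 − 0) − 2 = 0, so Ȟ^2 ≅ 0

Ȟ^0(U;F) ≅ Z/7, Ȟ^1(U;F) ≅ Z/7 ⊕ Z/7 and Ȟ^2(U;F) ≅ 0


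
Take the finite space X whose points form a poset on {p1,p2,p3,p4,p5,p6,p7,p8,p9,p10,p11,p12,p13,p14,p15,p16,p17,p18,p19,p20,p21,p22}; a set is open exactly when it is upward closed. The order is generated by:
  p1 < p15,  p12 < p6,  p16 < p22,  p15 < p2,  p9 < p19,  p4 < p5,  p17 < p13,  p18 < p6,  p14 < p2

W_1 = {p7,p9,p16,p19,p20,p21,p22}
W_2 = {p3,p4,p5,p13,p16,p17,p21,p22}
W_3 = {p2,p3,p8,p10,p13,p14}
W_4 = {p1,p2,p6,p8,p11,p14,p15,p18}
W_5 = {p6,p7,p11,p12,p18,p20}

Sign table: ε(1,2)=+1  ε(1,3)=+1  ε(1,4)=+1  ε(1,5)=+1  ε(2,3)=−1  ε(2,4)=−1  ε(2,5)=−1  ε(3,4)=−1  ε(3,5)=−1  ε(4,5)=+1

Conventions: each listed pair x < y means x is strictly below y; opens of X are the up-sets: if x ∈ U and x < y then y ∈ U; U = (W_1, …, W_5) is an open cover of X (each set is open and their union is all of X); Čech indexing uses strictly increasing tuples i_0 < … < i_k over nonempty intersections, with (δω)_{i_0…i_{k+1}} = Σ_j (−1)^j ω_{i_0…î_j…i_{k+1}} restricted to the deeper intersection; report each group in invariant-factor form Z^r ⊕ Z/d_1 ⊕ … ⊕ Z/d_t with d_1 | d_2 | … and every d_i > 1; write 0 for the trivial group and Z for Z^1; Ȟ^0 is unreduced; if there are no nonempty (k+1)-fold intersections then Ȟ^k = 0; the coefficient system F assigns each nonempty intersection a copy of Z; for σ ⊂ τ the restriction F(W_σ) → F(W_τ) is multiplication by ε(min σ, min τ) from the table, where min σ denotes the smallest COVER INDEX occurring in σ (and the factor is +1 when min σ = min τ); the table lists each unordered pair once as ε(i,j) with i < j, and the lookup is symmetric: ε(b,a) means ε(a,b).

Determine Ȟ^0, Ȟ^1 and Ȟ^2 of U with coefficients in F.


Ȟ^0 = Z; Ȟ^1 = Z; Ȟ^2 = 0

nerve simplices:
  W12={p16,p21,p22} W15={p7,p20} W23={p3,p13} W34={p2,p8,p14} W45={p6,p11,p18}
C dims 5,5; δ0: rk 4, SNF 1^4
degree 0: 5−4−0 = 1 → Ȟ^0 ≅ Z
degree 1: 5−0−4 = 1 → Ȟ^1 ≅ Z
degree 2: 0−0−0 = 0 → Ȟ^2 ≅ 0


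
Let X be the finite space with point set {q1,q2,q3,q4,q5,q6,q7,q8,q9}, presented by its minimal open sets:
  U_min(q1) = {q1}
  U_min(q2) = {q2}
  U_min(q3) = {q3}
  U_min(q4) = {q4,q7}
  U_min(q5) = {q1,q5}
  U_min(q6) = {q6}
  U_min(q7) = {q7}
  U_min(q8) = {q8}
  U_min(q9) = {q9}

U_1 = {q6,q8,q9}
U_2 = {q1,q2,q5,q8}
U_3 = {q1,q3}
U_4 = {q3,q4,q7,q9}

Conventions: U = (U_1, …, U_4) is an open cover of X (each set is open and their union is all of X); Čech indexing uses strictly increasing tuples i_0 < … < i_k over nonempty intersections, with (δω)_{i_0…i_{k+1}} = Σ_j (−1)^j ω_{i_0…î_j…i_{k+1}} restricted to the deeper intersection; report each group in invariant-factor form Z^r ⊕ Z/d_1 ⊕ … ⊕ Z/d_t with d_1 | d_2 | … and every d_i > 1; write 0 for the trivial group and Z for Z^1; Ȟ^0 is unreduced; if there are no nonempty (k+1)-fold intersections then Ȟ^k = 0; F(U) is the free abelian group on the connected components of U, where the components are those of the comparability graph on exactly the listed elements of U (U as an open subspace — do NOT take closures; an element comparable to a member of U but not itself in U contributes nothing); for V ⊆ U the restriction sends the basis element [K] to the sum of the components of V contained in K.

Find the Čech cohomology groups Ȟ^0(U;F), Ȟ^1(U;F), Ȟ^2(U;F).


Ȟ^0 = Z^7,  Ȟ^1 = 0,  Ȟ^2 = 0

nerve of the cover:
  U12={q8} U14={q9} U23={q1} U34={q3}
components per intersection:
  U1: {q6} {q8} {q9}
  U2: {q1,q5} {q2} {q8}
  U3: {q1} {q3}
  U4: {q3} {q4,q7} {q9}
  U12: {q8}
  U14: {q9}
  U23: {q1}
  U34: {q3}
C dims 11,4; δ0: rk 4, SNF 1^4
Ȟ^0 = (11 − 4) − 0 = 7, so Ȟ^0 ≅ Z^7
Ȟ^1 = (4 − 0) − 4 = 0, so Ȟ^1 ≅ 0
Ȟ^2 = (0 − 0) − 0 = 0, so Ȟ^2 ≅ 0


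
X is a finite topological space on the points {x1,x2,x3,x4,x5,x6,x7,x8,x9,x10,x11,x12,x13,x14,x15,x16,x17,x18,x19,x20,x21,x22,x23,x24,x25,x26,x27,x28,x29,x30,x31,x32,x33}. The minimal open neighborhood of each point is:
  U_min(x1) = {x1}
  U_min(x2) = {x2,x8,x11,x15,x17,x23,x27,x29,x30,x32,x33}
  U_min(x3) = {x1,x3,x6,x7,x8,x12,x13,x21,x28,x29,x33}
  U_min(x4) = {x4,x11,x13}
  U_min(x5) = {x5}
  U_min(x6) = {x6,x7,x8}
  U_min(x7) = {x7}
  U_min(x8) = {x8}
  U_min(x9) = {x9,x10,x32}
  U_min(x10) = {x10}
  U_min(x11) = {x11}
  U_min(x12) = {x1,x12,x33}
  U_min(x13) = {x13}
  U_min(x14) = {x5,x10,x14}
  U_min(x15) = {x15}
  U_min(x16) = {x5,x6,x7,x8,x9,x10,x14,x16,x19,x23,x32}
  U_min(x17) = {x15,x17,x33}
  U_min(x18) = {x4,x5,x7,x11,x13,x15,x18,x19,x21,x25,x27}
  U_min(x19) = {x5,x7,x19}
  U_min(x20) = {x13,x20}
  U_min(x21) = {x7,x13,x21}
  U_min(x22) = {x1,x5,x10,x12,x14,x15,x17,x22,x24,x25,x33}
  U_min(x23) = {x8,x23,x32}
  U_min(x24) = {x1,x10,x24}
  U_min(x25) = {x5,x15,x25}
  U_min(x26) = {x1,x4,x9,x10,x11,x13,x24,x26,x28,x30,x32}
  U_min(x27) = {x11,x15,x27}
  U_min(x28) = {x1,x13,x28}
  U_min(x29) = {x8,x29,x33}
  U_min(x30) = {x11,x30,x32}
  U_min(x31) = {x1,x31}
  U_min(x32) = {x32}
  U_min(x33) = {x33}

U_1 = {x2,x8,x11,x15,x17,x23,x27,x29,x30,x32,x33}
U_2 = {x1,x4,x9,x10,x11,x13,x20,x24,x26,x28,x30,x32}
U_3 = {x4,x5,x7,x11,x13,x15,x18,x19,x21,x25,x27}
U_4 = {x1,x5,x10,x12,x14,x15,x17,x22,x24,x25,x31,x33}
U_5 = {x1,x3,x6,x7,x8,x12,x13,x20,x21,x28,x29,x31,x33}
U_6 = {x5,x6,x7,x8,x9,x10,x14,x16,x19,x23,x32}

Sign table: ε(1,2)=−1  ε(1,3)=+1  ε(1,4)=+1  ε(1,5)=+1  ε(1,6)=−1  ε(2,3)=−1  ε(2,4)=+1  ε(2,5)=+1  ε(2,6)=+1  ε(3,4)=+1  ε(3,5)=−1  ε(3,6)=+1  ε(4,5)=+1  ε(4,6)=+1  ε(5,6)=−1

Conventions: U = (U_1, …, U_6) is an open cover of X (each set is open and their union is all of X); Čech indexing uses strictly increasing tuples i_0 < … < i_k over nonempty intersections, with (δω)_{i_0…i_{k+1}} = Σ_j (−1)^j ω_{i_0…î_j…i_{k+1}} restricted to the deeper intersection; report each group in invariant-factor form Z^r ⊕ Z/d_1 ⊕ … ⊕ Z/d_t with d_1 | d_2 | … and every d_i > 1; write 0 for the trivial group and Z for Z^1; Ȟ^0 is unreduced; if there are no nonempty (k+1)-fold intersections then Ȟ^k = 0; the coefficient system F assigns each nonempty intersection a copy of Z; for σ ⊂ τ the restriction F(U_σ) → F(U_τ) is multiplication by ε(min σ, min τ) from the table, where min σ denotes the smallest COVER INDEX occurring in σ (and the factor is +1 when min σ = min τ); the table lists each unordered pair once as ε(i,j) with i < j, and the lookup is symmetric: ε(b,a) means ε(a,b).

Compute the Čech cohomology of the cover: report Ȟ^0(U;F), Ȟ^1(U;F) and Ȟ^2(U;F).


Ȟ^0 ≅ 0, Ȟ^1 ≅ Z/2 and Ȟ^2 ≅ Z

nerve simplices:
  U12={x11,x30,x32} U13={x11,x15,x27} U14={x15,x17,x33} U15={x8,x29,x33} U16={x8,x23,x32} U23={x4,x11,x13} U24={x1,x10,x24} U25={x1,x13,x20,x28} U26={x9,x10,x32} U34={x5,x15,x25} U35={x7,x13,x21} U36={x5,x7,x19} U45={x1,x12,x31,x33} U46={x5,x10,x14} U56={x6,x7,x8}
  U123={x11} U126={x32} U134={x15} U145={x33} U156={x8} U235={x13} U245={x1} U246={x10} U346={x5} U356={x7}
C dims 6,15,10; δ0: rk 6, SNF 1^5·2; δ1: rk 9, SNF 1^9
degree 0: 6−6−0 = 0 → Ȟ^0 ≅ 0
degree 1: 15−9−6 = 0 plus torsion [2] → Ȟ^1 ≅ Z/2
degree 2: 10−0−9 = 1 → Ȟ^2 ≅ Z


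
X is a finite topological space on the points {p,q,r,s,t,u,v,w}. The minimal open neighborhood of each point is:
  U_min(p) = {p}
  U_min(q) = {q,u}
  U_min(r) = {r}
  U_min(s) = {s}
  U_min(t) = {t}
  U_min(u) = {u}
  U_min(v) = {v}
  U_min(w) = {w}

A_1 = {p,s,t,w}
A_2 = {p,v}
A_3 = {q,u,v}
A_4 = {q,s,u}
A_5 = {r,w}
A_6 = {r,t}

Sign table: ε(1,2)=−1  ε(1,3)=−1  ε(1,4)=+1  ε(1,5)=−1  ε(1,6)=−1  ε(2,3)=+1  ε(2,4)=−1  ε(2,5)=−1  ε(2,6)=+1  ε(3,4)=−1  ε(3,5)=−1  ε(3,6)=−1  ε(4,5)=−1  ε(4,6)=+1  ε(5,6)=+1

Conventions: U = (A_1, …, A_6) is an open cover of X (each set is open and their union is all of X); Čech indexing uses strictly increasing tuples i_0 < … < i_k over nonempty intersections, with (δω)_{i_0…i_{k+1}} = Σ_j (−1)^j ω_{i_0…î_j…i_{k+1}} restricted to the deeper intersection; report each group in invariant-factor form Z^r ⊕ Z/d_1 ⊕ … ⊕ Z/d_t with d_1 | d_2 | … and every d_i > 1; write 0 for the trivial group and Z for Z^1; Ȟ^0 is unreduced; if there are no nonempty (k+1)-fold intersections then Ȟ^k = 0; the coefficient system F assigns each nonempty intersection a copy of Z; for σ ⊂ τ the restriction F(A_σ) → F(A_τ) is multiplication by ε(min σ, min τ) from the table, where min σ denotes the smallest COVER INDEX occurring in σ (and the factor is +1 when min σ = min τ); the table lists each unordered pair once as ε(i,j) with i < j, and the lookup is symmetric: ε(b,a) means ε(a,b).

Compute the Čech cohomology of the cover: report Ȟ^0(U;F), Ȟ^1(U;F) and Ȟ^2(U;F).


intersection data:
  A12={p} A14={s} A15={w} A16={t} A23={v} A34={q,u} A56={r}
C dims 6,7; δ0: rk 5, SNF 1^5
Ȟ^0 = (6 − 5) − 0 = 1, so Ȟ^0 ≅ Z
Ȟ^1 = (7 − 0) − 5 = 2, so Ȟ^1 ≅ Z^2
Ȟ^2 = (0 − 0) − 0 = 0, so Ȟ^2 ≅ 0

Ȟ^0 ≅ Z, Ȟ^1 ≅ Z^2, Ȟ^2 ≅ 0


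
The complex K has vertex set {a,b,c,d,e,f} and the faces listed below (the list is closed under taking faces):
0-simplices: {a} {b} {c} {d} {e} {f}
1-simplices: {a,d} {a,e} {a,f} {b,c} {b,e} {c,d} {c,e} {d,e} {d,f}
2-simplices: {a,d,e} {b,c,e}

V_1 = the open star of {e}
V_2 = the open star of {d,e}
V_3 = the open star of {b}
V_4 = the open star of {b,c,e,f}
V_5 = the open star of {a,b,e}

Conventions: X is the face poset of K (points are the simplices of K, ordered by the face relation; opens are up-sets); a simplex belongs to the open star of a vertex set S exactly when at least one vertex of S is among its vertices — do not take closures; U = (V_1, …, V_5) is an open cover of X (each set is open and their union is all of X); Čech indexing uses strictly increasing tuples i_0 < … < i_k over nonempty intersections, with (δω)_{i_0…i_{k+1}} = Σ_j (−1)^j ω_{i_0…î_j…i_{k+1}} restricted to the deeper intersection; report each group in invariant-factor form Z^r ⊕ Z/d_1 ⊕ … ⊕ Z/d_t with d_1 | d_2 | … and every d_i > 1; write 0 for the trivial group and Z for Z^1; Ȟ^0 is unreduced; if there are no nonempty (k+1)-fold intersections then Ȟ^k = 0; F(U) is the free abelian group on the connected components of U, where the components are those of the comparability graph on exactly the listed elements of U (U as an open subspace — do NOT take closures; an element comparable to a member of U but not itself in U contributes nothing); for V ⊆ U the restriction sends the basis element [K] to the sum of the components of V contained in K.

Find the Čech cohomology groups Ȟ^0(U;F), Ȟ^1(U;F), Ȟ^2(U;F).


Ȟ^0(U;F) ≅ Z, Ȟ^1(U;F) ≅ Z^2 and Ȟ^2(U;F) ≅ 0

nonempty intersections:
  V1={{e},{a,e},{b,e},{c,e},{d,e},{a,d,e},{b,c,e}} V2={{d},{e},{a,d},{a,e},{b,e},{c,d},{c,e},{d,e},{d,f},{a,d,e},{b,c,e}} V3={{b},{b,c},{b,e},{b,c,e}} V4={{b},{c},{e},{f},{a,e},{a,f},{b,c},{b,e},{c,d},{c,e},{d,e},{d,f},{a,d,e},{b,c,e}} V5={{a},{b},{e},{a,d},{a,e},{a,f},{b,c},{b,e},{c,e},{d,e},{a,d,e},{b,c,e}}
  V12={{e},{a,e},{b,e},{c,e},{d,e},{a,d,e},{b,c,e}} V13={{b,e},{b,c,e}} V14={{e},{a,e},{b,e},{c,e},{d,e},{a,d,e},{b,c,e}} V15={{e},{a,e},{b,e},{c,e},{d,e},{a,d,e},{b,c,e}} V23={{b,e},{b,c,e}} V24={{e},{a,e},{b,e},{c,d},{c,e},{d,e},{d,f},{a,d,e},{b,c,e}} V25={{e},{a,d},{a,e},{b,e},{c,e},{d,e},{a,d,e},{b,c,e}} V34={{b},{b,c},{b,e},{b,c,e}} V35={{b},{b,c},{b,e},{b,c,e}} V45={{b},{e},{a,e},{a,f},{b,c},{b,e},{c,e},{d,e},{a,d,e},{b,c,e}}
  V123={{b,e},{b,c,e}} V124={{e},{a,e},{b,e},{c,e},{d,e},{a,d,e},{b,c,e}} V125={{e},{a,e},{b,e},{c,e},{d,e},{a,d,e},{b,c,e}} V134={{b,e},{b,c,e}} V135={{b,e},{b,c,e}} V145={{e},{a,e},{b,e},{c,e},{d,e},{a,d,e},{b,c,e}} V234={{b,e},{b,c,e}} V235={{b,e},{b,c,e}} V245={{e},{a,e},{b,e},{c,e},{d,e},{a,d,e},{b,c,e}} V345={{b},{b,c},{b,e},{b,c,e}}
  V1234={{b,e},{b,c,e}} V1235={{b,e},{b,c,e}} V1245={{e},{a,e},{b,e},{c,e},{d,e},{a,d,e},{b,c,e}} V1345={{b,e},{b,c,e}} V2345={{b,e},{b,c,e}}
  V12345={{b,e},{b,c,e}}
components per intersection:
  V1: {{e},{a,e},{b,e},{c,e},{d,e},{a,d,e},{b,c,e}}
  V2: {{d},{e},{a,d},{a,e},{b,e},{c,d},{c,e},{d,e},{d,f},{a,d,e},{b,c,e}}
  V3: {{b},{b,c},{b,e},{b,c,e}}
  V4: {{b},{c},{e},{a,e},{b,c},{b,e},{c,d},{c,e},{d,e},{a,d,e},{b,c,e}} {{f},{a,f},{d,f}}
  V5: {{a},{b},{e},{a,d},{a,e},{a,f},{b,c},{b,e},{c,e},{d,e},{a,d,e},{b,c,e}}
  V12: {{e},{a,e},{b,e},{c,e},{d,e},{a,d,e},{b,c,e}}
  V13: {{b,e},{b,c,e}}
  V14: {{e},{a,e},{b,e},{c,e},{d,e},{a,d,e},{b,c,e}}
  V15: {{e},{a,e},{b,e},{c,e},{d,e},{a,d,e},{b,c,e}}
  V23: {{b,e},{b,c,e}}
  V24: {{e},{a,e},{b,e},{c,e},{d,e},{a,d,e},{b,c,e}} {{c,d}} {{d,f}}
  V25: {{e},{a,d},{a,e},{b,e},{c,e},{d,e},{a,d,e},{b,c,e}}
  V34: {{b},{b,c},{b,e},{b,c,e}}
  V35: {{b},{b,c},{b,e},{b,c,e}}
  V45: {{b},{e},{a,e},{b,c},{b,e},{c,e},{d,e},{a,d,e},{b,c,e}} {{a,f}}
  V123: {{b,e},{b,c,e}}
  V124: {{e},{a,e},{b,e},{c,e},{d,e},{a,d,e},{b,c,e}}
  V125: {{e},{a,e},{b,e},{c,e},{d,e},{a,d,e},{b,c,e}}
  V134: {{b,e},{b,c,e}}
  V135: {{b,e},{b,c,e}}
  V145: {{e},{a,e},{b,e},{c,e},{d,e},{a,d,e},{b,c,e}}
  V234: {{b,e},{b,c,e}}
  V235: {{b,e},{b,c,e}}
  V245: {{e},{a,e},{b,e},{c,e},{d,e},{a,d,e},{b,c,e}}
  V345: {{b},{b,c},{b,e},{b,c,e}}
  V1234: {{b,e},{b,c,e}}
  V1235: {{b,e},{b,c,e}}
  V1245: {{e},{a,e},{b,e},{c,e},{d,e},{a,d,e},{b,c,e}}
  V1345: {{b,e},{b,c,e}}
  V2345: {{b,e},{b,c,e}}
  V12345: {{b,e},{b,c,e}}
C dims 6,13,10,5; δ0: rk 5, SNF 1^5; δ1: rk 6, SNF 1^6; δ2: rk 4, SNF 1^4
Ȟ^0: (6−5)−0=1 ⇒ Z
Ȟ^1: (13−6)−5=2 ⇒ Z^2
Ȟ^2: (10−4)−6=0 ⇒ 0
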